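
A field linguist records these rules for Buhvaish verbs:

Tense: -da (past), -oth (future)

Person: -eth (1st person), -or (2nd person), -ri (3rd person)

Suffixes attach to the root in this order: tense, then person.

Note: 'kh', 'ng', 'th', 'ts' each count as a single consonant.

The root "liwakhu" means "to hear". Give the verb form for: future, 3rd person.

Attach tense future -oth → liwakhuoth.
Attach person 3rd person -ri → liwakhuothri.

liwakhuothri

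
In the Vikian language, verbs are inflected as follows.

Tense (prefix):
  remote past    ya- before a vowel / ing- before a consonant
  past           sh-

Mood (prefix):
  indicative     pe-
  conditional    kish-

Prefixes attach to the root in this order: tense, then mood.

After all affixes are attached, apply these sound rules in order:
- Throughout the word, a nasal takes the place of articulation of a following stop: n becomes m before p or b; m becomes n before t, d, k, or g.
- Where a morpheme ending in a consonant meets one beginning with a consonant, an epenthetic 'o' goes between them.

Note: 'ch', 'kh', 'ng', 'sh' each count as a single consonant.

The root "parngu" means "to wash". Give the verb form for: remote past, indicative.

peingoparngu

Attach tense remote past ing- (before consonant 'p') → ingparngu.
Attach mood indicative pe- → peingparngu.
Nasal assimilation: no change.
Apply epenthesis: peingparngu → peingoparngu.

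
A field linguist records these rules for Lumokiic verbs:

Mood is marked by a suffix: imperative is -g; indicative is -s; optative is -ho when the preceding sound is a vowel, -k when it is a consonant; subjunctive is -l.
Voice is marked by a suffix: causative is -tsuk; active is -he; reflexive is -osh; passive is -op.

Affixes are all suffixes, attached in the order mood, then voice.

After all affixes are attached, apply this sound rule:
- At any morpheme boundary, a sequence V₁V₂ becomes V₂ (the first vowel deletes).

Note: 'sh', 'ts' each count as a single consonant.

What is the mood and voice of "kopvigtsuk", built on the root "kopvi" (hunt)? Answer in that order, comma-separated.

imperative, causative

Segment: kopvi-g-tsuk.
mood: -g → imperative.
voice: -tsuk → causative.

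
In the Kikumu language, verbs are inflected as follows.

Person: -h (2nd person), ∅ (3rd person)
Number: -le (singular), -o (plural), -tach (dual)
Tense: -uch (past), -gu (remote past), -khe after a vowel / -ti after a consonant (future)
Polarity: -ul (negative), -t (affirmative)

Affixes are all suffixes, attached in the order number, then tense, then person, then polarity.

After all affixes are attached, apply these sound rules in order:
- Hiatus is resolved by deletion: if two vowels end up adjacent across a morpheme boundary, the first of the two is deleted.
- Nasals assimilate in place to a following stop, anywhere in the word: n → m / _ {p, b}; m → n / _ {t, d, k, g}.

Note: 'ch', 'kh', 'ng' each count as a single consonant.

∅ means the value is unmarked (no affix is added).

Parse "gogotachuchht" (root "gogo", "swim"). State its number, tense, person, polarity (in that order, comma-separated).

Segment: gogo-tach-uch-h-t.
number: -tach → dual.
tense: -uch → past.
person: -h → 2nd person.
polarity: -t → affirmative.

dual, past, 2nd person, affirmative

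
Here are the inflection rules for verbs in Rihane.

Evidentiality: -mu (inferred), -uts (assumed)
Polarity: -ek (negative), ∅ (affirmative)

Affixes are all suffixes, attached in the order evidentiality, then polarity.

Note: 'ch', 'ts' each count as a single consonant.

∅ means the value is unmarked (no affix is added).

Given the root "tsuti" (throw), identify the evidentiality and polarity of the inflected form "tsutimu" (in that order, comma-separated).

Segment: tsuti-mu.
evidentiality: -mu → inferred.
polarity: ∅ → affirmative.

inferred, affirmative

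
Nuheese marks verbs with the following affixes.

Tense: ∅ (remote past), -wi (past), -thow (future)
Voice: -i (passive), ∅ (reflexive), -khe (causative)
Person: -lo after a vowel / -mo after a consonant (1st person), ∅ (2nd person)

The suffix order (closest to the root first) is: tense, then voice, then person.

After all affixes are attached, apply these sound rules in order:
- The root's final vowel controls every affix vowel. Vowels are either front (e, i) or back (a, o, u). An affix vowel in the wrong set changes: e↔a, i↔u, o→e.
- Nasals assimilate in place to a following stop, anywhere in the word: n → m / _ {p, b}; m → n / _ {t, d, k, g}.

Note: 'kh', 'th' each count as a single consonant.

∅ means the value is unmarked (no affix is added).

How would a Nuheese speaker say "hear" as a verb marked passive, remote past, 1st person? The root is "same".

sameile

tense = remote past: zero marking, form stays same.
Attach voice passive -i → samei.
Attach person 1st person -lo (after vowel 'i') → sameilo.
Apply vowel harmony: sameilo → sameile.
Nasal assimilation: no change.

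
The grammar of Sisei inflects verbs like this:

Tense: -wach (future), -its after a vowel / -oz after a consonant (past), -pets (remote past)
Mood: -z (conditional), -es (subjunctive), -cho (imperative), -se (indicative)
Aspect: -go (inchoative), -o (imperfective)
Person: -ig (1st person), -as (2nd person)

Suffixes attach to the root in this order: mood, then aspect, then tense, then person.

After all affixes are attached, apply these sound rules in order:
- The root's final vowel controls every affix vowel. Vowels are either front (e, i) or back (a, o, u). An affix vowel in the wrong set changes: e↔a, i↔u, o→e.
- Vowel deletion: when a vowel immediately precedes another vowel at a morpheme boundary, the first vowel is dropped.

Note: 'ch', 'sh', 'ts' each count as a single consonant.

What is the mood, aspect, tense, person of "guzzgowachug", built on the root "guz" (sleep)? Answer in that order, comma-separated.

conditional, inchoative, future, 1st person

Segment: guz-z-go-wach-ig.
mood: -z → conditional.
aspect: -go → inchoative.
tense: -wach → future.
person: -ig → 1st person.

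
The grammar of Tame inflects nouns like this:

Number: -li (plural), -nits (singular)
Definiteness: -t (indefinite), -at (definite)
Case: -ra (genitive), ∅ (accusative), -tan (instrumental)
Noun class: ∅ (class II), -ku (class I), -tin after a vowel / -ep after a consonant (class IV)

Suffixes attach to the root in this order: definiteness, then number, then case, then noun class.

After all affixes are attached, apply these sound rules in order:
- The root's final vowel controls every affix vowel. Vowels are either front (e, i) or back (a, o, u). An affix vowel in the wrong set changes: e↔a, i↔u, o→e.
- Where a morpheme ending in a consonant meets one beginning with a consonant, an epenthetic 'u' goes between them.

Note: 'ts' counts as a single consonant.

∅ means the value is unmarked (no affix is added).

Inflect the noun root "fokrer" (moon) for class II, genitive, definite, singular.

fokreretunitsure

Attach definiteness definite -at → fokrerat.
Attach number singular -nits → fokreratnits.
Attach case genitive -ra → fokreratnitsra.
noun class = class II: zero marking, form stays fokreratnitsra.
Apply vowel harmony: fokreratnitsra → fokreretnitsre.
Apply epenthesis: fokreretnitsre → fokreretunitsure.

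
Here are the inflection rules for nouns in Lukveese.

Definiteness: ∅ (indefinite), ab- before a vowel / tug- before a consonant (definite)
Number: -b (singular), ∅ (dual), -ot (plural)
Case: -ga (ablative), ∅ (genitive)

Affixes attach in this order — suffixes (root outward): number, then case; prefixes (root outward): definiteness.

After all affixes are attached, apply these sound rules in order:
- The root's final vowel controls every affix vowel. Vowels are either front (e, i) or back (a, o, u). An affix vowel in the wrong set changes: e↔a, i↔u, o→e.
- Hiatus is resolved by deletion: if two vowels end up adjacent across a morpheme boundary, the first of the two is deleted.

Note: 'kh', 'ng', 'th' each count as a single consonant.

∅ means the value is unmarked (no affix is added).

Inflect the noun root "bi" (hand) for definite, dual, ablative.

Attach definiteness definite tug- (before consonant 'b') → tugbi.
number = dual: zero marking, form stays tugbi.
Attach case ablative -ga → tugbiga.
Apply vowel harmony: tugbiga → tigbige.
Vowel deletion: no change.

tigbige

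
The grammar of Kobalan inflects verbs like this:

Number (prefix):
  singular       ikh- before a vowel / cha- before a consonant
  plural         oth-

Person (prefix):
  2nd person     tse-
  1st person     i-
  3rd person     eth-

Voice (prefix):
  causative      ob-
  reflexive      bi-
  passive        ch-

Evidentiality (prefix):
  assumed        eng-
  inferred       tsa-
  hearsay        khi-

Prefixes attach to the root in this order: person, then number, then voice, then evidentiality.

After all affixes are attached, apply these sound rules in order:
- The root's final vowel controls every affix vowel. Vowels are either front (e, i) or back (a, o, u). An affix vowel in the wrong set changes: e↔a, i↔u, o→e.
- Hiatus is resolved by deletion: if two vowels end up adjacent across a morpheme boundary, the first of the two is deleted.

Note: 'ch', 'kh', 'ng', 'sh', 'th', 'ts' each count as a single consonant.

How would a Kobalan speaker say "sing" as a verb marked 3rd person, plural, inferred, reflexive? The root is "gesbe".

tsebethethgesbe

Attach person 3rd person eth- → ethgesbe.
Attach number plural oth- → othethgesbe.
Attach voice reflexive bi- → biothethgesbe.
Attach evidentiality inferred tsa- → tsabiothethgesbe.
Apply vowel harmony: tsabiothethgesbe → tsebiethethgesbe.
Apply vowel deletion: tsebiethethgesbe → tsebethethgesbe.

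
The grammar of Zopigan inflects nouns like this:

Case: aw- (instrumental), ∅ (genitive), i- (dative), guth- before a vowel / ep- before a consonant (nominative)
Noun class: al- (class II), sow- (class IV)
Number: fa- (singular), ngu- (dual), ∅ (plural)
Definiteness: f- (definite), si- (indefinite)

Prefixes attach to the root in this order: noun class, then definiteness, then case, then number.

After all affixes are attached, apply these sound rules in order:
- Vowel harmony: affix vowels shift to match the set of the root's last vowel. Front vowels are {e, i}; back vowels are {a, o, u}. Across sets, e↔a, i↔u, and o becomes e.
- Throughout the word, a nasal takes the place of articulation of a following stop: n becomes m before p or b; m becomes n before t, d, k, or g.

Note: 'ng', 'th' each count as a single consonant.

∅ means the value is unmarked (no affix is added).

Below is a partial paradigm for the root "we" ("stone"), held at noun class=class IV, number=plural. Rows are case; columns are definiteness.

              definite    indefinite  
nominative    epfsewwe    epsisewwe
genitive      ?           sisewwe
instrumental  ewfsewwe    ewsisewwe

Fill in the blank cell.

Attach noun class class IV sow- → sowwe.
Attach definiteness definite f- → fsowwe.
case = genitive: zero marking, form stays fsowwe.
number = plural: zero marking, form stays fsowwe.
Apply vowel harmony: fsowwe → fsewwe.
Nasal assimilation: no change.

fsewwe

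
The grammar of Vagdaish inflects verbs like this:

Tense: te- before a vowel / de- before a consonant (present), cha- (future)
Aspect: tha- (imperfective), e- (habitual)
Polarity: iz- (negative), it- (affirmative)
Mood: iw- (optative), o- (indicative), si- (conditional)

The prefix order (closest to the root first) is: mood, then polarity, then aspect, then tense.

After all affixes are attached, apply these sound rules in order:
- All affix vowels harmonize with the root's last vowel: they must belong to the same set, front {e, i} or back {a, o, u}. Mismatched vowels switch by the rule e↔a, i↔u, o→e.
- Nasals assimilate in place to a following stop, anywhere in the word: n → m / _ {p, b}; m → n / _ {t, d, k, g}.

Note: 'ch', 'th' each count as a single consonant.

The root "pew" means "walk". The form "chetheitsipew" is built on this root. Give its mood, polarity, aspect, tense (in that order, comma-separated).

conditional, affirmative, imperfective, future

Segment: cha-tha-it-si-pew.
mood: si- → conditional.
polarity: it- → affirmative.
aspect: tha- → imperfective.
tense: cha- → future.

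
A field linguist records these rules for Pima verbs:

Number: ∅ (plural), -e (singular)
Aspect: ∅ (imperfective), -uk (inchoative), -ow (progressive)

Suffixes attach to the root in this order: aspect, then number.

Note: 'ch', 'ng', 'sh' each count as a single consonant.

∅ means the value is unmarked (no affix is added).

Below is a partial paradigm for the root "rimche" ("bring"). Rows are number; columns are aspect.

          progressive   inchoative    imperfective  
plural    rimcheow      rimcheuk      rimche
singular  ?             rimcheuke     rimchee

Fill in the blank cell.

Attach aspect progressive -ow → rimcheow.
Attach number singular -e → rimcheowe.

rimcheowe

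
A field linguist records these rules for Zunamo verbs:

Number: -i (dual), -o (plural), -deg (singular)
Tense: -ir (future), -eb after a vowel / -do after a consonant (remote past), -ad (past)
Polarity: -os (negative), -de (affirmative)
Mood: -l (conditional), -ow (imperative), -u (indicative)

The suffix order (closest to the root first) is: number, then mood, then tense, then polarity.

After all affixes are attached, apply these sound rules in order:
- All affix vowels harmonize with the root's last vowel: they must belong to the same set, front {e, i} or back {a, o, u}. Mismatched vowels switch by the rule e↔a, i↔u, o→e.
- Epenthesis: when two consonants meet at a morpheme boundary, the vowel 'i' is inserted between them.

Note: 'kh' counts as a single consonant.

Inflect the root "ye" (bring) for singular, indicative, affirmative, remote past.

yedegiebide

Attach number singular -deg → yedeg.
Attach mood indicative -u → yedegu.
Attach tense remote past -eb (after vowel 'u') → yedegueb.
Attach polarity affirmative -de → yedeguebde.
Apply vowel harmony: yedeguebde → yedegiebde.
Apply epenthesis: yedegiebde → yedegiebide.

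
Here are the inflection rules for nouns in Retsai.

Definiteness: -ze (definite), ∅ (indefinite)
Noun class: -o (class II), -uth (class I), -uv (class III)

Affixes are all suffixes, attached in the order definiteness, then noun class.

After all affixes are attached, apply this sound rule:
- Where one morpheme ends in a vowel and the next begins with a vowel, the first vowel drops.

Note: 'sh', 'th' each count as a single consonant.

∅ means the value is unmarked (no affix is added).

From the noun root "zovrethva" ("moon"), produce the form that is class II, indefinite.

definiteness = indefinite: zero marking, form stays zovrethva.
Attach noun class class II -o → zovrethvao.
Apply vowel deletion: zovrethvao → zovrethvo.

zovrethvo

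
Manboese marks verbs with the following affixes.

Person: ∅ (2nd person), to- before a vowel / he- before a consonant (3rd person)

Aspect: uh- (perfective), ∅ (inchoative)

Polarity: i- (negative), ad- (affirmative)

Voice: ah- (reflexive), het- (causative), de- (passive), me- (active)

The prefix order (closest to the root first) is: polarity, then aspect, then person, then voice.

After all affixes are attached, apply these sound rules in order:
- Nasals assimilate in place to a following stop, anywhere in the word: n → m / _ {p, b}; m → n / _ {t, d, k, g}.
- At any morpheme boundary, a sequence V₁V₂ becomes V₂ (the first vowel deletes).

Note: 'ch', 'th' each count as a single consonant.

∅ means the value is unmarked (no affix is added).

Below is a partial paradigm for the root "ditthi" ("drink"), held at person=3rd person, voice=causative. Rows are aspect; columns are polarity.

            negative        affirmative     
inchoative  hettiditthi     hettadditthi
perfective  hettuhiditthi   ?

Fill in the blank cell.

Attach polarity affirmative ad- → additthi.
Attach aspect perfective uh- → uhadditthi.
Attach person 3rd person to- (before vowel 'u') → touhadditthi.
Attach voice causative het- → hettouhadditthi.
Nasal assimilation: no change.
Apply vowel deletion: hettouhadditthi → hettuhadditthi.

hettuhadditthi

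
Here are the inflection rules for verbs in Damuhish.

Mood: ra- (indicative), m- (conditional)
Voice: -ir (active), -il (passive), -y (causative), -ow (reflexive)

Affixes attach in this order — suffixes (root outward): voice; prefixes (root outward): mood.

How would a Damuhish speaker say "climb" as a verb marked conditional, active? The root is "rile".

mrileir

Attach voice active -ir → rileir.
Attach mood conditional m- → mrileir.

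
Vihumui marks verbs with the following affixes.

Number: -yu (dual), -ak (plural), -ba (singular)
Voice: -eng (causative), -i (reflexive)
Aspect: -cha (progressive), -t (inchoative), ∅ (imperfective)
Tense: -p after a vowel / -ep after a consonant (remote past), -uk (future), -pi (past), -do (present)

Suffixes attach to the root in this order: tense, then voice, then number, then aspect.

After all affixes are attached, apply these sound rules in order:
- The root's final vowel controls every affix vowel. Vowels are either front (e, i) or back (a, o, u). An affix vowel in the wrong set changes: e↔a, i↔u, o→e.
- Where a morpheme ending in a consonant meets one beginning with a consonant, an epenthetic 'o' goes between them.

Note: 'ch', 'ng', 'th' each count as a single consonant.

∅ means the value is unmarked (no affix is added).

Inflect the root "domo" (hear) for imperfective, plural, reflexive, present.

Attach tense present -do → domodo.
Attach voice reflexive -i → domodoi.
Attach number plural -ak → domodoiak.
aspect = imperfective: zero marking, form stays domodoiak.
Apply vowel harmony: domodoiak → domodouak.
Epenthesis: no change.

domodouak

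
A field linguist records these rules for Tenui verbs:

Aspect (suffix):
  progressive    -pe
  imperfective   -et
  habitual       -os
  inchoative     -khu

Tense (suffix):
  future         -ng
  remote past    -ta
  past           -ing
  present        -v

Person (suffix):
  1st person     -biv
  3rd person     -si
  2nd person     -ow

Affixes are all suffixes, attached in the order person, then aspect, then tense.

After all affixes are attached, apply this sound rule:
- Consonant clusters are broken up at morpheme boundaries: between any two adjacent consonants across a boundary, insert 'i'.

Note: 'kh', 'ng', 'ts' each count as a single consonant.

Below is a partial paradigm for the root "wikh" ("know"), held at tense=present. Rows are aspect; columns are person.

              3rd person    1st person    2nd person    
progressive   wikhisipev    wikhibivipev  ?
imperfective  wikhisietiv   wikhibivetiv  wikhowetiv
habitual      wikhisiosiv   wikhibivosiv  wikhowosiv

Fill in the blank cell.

Attach person 2nd person -ow → wikhow.
Attach aspect progressive -pe → wikhowpe.
Attach tense present -v → wikhowpev.
Apply epenthesis: wikhowpev → wikhowipev.

wikhowipev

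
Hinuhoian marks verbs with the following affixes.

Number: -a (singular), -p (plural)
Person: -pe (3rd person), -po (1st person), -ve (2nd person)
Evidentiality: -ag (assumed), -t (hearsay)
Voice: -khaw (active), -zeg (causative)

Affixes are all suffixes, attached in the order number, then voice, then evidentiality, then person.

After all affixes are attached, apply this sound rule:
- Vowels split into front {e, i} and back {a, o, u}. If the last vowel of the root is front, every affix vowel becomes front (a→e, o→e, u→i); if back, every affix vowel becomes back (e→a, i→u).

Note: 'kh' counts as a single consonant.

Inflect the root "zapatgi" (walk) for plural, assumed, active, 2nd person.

Attach number plural -p → zapatgip.
Attach voice active -khaw → zapatgipkhaw.
Attach evidentiality assumed -ag → zapatgipkhawag.
Attach person 2nd person -ve → zapatgipkhawagve.
Apply vowel harmony: zapatgipkhawagve → zapatgipkhewegve.

zapatgipkhewegve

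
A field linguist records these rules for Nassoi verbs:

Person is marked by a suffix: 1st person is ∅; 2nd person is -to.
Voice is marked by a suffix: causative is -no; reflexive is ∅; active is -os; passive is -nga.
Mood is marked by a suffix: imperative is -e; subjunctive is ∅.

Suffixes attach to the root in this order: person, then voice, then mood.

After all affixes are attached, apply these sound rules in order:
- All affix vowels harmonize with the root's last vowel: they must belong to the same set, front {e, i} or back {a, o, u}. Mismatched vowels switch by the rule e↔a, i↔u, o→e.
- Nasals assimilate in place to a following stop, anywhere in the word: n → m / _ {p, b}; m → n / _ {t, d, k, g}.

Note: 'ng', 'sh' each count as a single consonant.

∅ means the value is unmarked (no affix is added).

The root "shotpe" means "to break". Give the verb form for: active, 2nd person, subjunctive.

Attach person 2nd person -to → shotpeto.
Attach voice active -os → shotpetoos.
mood = subjunctive: zero marking, form stays shotpetoos.
Apply vowel harmony: shotpetoos → shotpetees.
Nasal assimilation: no change.

shotpetees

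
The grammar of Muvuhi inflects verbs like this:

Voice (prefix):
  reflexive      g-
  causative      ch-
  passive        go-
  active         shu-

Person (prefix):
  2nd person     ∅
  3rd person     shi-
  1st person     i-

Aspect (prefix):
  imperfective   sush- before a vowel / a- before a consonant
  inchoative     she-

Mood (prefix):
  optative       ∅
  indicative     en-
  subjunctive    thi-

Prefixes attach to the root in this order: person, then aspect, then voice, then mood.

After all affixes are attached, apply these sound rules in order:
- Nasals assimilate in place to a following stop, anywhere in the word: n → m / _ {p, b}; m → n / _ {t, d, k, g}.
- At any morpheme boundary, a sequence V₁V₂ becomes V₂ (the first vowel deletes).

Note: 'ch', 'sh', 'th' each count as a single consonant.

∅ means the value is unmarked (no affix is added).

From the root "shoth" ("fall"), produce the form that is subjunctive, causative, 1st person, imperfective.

thichsushishoth

Attach person 1st person i- → ishoth.
Attach aspect imperfective sush- (before vowel 'i') → sushishoth.
Attach voice causative ch- → chsushishoth.
Attach mood subjunctive thi- → thichsushishoth.
Nasal assimilation: no change.
Vowel deletion: no change.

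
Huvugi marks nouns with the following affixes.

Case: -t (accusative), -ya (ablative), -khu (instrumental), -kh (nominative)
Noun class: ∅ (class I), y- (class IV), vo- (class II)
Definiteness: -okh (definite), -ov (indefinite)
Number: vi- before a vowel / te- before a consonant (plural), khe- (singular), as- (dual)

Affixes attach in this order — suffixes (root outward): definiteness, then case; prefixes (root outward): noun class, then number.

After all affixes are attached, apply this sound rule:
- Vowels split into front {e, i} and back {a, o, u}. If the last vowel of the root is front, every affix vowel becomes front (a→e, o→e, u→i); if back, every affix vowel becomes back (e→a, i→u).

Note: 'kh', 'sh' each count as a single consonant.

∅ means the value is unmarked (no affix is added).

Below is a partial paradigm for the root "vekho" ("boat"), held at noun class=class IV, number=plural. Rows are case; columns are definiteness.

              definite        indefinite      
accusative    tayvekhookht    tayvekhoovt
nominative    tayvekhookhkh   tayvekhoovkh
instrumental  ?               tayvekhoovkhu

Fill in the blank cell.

tayvekhookhkhu

Attach noun class class IV y- → yvekho.
Attach definiteness definite -okh → yvekhookh.
Attach case instrumental -khu → yvekhookhkhu.
Attach number plural te- (before consonant 'y') → teyvekhookhkhu.
Apply vowel harmony: teyvekhookhkhu → tayvekhookhkhu.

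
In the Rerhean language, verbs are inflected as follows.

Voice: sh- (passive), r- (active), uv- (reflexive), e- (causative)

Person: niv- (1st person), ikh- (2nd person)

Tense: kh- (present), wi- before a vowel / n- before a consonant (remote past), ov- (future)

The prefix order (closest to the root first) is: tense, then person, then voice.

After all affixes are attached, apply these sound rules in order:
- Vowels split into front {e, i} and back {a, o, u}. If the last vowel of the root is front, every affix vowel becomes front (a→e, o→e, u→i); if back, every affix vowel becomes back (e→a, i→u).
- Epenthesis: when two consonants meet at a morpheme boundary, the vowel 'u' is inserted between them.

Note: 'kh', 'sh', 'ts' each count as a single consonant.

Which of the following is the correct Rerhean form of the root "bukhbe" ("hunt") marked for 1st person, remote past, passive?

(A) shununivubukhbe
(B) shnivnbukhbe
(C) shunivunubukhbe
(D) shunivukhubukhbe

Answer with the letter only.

C

Attach tense remote past n- (before consonant 'b') → nbukhbe.
Attach person 1st person niv- → nivnbukhbe.
Attach voice passive sh- → shnivnbukhbe.
Vowel harmony: no change.
Apply epenthesis: shnivnbukhbe → shunivunubukhbe.
So the correct form is shunivunubukhbe, option (C).
(D) shunivukhubukhbe is wrong: it uses present instead of remote past for tense.
(B) shnivnbukhbe is wrong: it fails to apply the sound rule(s).
(A) shununivubukhbe is wrong: it has the affixes in the wrong order.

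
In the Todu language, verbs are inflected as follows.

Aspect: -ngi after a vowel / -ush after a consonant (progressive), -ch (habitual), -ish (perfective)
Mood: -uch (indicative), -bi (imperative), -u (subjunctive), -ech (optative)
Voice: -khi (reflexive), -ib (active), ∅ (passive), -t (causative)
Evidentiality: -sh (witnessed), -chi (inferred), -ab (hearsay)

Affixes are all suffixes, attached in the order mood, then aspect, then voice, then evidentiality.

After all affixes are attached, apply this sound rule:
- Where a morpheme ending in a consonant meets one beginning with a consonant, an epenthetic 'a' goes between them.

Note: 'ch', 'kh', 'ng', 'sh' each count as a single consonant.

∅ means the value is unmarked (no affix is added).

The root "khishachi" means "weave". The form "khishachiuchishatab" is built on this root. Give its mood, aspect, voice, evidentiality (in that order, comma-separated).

Segment: khishachi-uch-ish-t-ab.
mood: -uch → indicative.
aspect: -ish → perfective.
voice: -t → causative.
evidentiality: -ab → hearsay.

indicative, perfective, causative, hearsay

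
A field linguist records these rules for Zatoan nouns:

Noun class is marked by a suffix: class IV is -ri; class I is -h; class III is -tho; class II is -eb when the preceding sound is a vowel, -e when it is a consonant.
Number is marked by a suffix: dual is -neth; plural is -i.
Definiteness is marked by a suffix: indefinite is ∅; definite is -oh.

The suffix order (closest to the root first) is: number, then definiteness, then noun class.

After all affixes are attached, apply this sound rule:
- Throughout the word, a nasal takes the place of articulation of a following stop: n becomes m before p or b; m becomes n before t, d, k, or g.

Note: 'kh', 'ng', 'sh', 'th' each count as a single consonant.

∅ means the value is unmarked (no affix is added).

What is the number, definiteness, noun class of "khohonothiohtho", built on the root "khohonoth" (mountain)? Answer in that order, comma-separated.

Segment: khohonoth-i-oh-tho.
number: -i → plural.
definiteness: -oh → definite.
noun class: -tho → class III.

plural, definite, class III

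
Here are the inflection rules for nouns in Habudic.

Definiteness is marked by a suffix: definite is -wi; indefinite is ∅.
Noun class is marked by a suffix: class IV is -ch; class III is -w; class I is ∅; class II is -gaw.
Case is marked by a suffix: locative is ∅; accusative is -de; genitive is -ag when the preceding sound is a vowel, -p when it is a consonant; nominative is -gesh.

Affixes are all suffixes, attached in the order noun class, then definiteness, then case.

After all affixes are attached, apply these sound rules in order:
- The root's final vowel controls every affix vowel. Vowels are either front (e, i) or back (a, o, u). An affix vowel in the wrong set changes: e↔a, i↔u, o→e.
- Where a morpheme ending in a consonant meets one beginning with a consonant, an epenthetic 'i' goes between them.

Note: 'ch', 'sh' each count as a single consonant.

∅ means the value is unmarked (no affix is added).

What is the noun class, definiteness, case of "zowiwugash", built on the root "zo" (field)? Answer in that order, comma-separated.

class III, definite, nominative

Segment: zo-w-wi-gesh.
noun class: -w → class III.
definiteness: -wi → definite.
case: -gesh → nominative.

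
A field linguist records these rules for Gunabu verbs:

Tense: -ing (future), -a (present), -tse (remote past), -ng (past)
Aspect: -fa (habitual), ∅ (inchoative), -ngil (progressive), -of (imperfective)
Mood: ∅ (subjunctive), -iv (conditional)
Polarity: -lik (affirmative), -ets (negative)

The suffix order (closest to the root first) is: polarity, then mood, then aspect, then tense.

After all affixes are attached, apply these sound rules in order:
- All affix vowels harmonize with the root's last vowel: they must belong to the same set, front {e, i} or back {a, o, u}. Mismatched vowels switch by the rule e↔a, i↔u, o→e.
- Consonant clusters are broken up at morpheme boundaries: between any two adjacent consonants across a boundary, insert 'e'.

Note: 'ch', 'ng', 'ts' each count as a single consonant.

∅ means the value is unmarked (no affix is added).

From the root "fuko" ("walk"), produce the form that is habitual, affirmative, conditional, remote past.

Attach polarity affirmative -lik → fukolik.
Attach mood conditional -iv → fukolikiv.
Attach aspect habitual -fa → fukolikivfa.
Attach tense remote past -tse → fukolikivfatse.
Apply vowel harmony: fukolikivfatse → fukolukuvfatsa.
Apply epenthesis: fukolukuvfatsa → fukolukuvefatsa.

fukolukuvefatsa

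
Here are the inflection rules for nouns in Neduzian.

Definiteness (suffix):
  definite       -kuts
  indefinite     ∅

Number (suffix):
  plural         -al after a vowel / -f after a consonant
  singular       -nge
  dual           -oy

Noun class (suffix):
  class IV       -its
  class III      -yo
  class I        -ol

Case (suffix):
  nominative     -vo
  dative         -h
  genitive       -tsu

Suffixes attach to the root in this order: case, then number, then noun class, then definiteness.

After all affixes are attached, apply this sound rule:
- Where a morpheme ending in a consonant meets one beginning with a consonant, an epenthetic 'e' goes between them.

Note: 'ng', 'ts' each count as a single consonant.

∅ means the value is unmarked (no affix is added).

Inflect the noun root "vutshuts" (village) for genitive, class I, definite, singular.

vutshutsetsungeolekuts

Attach case genitive -tsu → vutshutstsu.
Attach number singular -nge → vutshutstsunge.
Attach noun class class I -ol → vutshutstsungeol.
Attach definiteness definite -kuts → vutshutstsungeolkuts.
Apply epenthesis: vutshutstsungeolkuts → vutshutsetsungeolekuts.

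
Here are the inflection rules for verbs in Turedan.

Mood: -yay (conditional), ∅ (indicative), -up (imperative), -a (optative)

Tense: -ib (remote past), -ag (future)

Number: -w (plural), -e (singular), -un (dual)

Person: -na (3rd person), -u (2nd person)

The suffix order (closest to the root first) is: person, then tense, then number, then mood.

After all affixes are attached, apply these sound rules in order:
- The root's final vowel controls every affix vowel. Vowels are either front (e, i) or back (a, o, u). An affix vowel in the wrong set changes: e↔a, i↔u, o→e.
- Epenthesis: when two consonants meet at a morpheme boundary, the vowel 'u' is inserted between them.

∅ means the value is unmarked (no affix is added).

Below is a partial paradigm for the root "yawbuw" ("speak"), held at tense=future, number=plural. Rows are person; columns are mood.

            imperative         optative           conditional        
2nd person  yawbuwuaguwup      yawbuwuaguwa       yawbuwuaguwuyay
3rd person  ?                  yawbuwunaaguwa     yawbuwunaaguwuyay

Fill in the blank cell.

yawbuwunaaguwup

Attach person 3rd person -na → yawbuwna.
Attach tense future -ag → yawbuwnaag.
Attach number plural -w → yawbuwnaagw.
Attach mood imperative -up → yawbuwnaagwup.
Vowel harmony: no change.
Apply epenthesis: yawbuwnaagwup → yawbuwunaaguwup.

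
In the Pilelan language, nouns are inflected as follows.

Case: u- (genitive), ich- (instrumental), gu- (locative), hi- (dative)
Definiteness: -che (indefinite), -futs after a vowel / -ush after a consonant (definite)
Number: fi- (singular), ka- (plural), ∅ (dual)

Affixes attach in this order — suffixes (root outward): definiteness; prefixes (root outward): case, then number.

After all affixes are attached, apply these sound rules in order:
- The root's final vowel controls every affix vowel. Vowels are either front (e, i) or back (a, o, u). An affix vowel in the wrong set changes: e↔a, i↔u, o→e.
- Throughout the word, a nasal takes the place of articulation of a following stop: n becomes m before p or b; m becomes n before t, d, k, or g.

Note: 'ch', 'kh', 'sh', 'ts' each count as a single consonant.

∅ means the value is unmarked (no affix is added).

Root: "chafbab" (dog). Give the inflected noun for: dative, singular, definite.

fuhuchafbabush

Attach definiteness definite -ush (after consonant 'b') → chafbabush.
Attach case dative hi- → hichafbabush.
Attach number singular fi- → fihichafbabush.
Apply vowel harmony: fihichafbabush → fuhuchafbabush.
Nasal assimilation: no change.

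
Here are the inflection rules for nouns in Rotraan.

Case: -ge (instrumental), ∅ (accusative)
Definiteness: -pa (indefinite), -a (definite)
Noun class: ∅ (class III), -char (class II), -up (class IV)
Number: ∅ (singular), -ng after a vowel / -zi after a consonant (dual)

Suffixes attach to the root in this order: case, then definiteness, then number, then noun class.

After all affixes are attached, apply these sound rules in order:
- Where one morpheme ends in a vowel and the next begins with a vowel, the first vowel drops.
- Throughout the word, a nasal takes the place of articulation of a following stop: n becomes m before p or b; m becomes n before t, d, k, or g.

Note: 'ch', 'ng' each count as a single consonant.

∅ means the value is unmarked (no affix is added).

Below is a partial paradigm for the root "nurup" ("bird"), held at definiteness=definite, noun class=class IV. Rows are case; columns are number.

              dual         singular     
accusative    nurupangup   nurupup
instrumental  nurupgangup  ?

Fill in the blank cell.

nurupgup

Attach case instrumental -ge → nurupge.
Attach definiteness definite -a → nurupgea.
number = singular: zero marking, form stays nurupgea.
Attach noun class class IV -up → nurupgeaup.
Apply vowel deletion: nurupgeaup → nurupgup.
Nasal assimilation: no change.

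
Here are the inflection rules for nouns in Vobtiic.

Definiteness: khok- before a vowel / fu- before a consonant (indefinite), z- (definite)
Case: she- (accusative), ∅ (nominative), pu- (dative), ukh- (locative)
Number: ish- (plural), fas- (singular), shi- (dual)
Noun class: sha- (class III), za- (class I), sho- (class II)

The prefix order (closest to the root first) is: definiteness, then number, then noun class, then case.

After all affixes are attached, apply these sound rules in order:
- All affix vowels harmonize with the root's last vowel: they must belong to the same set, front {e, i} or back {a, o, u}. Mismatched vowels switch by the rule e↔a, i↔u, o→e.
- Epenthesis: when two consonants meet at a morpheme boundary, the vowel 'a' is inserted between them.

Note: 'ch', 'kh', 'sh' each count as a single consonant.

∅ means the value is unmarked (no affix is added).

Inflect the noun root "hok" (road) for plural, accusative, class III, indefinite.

shashaushafuhok

Attach definiteness indefinite fu- (before consonant 'h') → fuhok.
Attach number plural ish- → ishfuhok.
Attach noun class class III sha- → shaishfuhok.
Attach case accusative she- → sheshaishfuhok.
Apply vowel harmony: sheshaishfuhok → shashaushfuhok.
Apply epenthesis: shashaushfuhok → shashaushafuhok.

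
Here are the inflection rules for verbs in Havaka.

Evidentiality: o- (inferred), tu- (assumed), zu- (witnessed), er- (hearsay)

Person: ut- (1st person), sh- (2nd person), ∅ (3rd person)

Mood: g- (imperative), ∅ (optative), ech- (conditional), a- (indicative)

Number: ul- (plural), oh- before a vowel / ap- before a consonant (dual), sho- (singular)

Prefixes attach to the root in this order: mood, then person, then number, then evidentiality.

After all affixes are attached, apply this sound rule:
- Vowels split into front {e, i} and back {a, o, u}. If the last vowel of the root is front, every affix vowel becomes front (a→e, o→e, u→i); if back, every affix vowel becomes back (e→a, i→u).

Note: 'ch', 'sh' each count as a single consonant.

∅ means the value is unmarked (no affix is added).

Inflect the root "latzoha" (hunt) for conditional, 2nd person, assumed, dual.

tuapshachlatzoha

Attach mood conditional ech- → echlatzoha.
Attach person 2nd person sh- → shechlatzoha.
Attach number dual ap- (before consonant 'sh') → apshechlatzoha.
Attach evidentiality assumed tu- → tuapshechlatzoha.
Apply vowel harmony: tuapshechlatzoha → tuapshachlatzoha.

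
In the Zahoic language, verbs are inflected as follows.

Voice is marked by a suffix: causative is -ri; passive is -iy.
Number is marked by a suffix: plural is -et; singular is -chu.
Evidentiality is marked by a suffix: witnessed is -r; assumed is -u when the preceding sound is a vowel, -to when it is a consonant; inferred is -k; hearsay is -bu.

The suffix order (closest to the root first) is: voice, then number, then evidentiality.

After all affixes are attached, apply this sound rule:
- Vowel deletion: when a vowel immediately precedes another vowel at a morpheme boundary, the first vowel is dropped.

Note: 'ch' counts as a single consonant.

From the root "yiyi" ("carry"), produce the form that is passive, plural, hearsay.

Attach voice passive -iy → yiyiiy.
Attach number plural -et → yiyiiyet.
Attach evidentiality hearsay -bu → yiyiiyetbu.
Apply vowel deletion: yiyiiyetbu → yiyiyetbu.

yiyiyetbu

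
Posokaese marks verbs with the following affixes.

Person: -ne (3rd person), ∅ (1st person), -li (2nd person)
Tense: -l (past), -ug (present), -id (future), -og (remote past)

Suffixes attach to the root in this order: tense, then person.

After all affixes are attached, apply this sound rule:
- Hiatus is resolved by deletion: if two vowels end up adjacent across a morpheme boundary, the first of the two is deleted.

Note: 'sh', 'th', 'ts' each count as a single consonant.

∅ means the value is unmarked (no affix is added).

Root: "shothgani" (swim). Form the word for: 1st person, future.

shothganid

Attach tense future -id → shothganiid.
person = 1st person: zero marking, form stays shothganiid.
Apply vowel deletion: shothganiid → shothganid.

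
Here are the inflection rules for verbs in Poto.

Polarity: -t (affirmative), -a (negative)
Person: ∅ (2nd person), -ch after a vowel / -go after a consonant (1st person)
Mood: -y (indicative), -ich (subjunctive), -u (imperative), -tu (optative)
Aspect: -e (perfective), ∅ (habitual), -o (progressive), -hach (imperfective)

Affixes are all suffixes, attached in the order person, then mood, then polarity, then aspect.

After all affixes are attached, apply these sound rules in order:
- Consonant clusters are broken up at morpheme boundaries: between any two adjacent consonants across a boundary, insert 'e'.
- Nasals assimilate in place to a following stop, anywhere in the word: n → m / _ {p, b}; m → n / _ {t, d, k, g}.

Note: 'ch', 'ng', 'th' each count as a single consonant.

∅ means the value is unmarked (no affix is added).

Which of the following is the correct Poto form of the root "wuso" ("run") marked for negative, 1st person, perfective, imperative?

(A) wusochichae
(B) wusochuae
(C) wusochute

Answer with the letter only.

B

Attach person 1st person -ch (after vowel 'o') → wusoch.
Attach mood imperative -u → wusochu.
Attach polarity negative -a → wusochua.
Attach aspect perfective -e → wusochuae.
Epenthesis: no change.
Nasal assimilation: no change.
So the correct form is wusochuae, option (B).
(C) wusochute is wrong: it uses affirmative instead of negative for polarity.
(A) wusochichae is wrong: it uses subjunctive instead of imperative for mood.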